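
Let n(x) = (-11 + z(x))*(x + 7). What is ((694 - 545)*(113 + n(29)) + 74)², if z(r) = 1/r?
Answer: 1477034300889/841 ≈ 1.7563e+9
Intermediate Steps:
n(x) = (-11 + 1/x)*(7 + x) (n(x) = (-11 + 1/x)*(x + 7) = (-11 + 1/x)*(7 + x))
((694 - 545)*(113 + n(29)) + 74)² = ((694 - 545)*(113 + (-76 - 11*29 + 7/29)) + 74)² = (149*(113 + (-76 - 319 + 7*(1/29))) + 74)² = (149*(113 + (-76 - 319 + 7/29)) + 74)² = (149*(113 - 11448/29) + 74)² = (149*(-8171/29) + 74)² = (-1217479/29 + 74)² = (-1215333/29)² = 1477034300889/841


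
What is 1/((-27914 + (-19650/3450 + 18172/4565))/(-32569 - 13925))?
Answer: 443785230/266455499 ≈ 1.6655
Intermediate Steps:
1/((-27914 + (-19650/3450 + 18172/4565))/(-32569 - 13925)) = 1/((-27914 + (-19650*1/3450 + 18172*(1/4565)))/(-46494)) = 1/((-27914 + (-131/23 + 1652/415))*(-1/46494)) = 1/((-27914 - 16369/9545)*(-1/46494)) = 1/(-266455499/9545*(-1/46494)) = 1/(266455499/443785230) = 443785230/266455499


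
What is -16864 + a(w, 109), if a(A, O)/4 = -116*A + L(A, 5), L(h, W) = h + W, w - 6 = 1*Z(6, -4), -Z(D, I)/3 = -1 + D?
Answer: -12704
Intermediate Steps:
Z(D, I) = 3 - 3*D (Z(D, I) = -3*(-1 + D) = 3 - 3*D)
w = -9 (w = 6 + 1*(3 - 3*6) = 6 + 1*(3 - 18) = 6 + 1*(-15) = 6 - 15 = -9)
L(h, W) = W + h
a(A, O) = 20 - 460*A (a(A, O) = 4*(-116*A + (5 + A)) = 4*(5 - 115*A) = 20 - 460*A)
-16864 + a(w, 109) = -16864 + (20 - 460*(-9)) = -16864 + (20 + 4140) = -16864 + 4160 = -12704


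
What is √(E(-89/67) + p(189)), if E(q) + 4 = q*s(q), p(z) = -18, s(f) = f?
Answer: 3*I*√10093/67 ≈ 4.4984*I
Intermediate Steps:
E(q) = -4 + q² (E(q) = -4 + q*q = -4 + q²)
√(E(-89/67) + p(189)) = √((-4 + (-89/67)²) - 18) = √((-4 + 7921/4489) - 18) = √(-10035/4489 - 18) = √(-90837/4489) = 3*I*√10093/67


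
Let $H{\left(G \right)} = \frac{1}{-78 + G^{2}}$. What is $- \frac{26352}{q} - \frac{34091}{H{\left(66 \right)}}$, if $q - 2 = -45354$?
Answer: $- \frac{826774315068}{5669} \approx -1.4584 \cdot 10^{8}$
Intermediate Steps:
$q = -45352$ ($q = 2 - 45354 = -45352$)
$- \frac{26352}{q} - \frac{34091}{H{\left(66 \right)}} = - \frac{26352}{-45352} - \frac{34091}{\frac{1}{-78 + 66^{2}}} = \left(-26352\right) \left(- \frac{1}{45352}\right) - \frac{34091}{\frac{1}{-78 + 4356}} = \frac{3294}{5669} - \frac{34091}{\frac{1}{4278}} = \frac{3294}{5669} - 34091 \frac{1}{\frac{1}{4278}} = \frac{3294}{5669} - 145841298 = - \frac{826774315068}{5669}$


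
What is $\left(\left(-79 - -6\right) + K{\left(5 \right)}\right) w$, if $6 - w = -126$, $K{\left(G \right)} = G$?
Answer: $-8976$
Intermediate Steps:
$w = 132$ ($w = 6 - -126 = 6 + 126 = 132$)
$\left(\left(-79 - -6\right) + K{\left(5 \right)}\right) w = \left(\left(-79 - -6\right) + 5\right) 132 = \left(\left(-79 + 6\right) + 5\right) 132 = \left(-73 + 5\right) 132 = \left(-68\right) 132 = -8976$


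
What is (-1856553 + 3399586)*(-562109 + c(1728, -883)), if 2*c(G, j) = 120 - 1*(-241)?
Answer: -1734148438281/2 ≈ -8.6707e+11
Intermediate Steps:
c(G, j) = 361/2 (c(G, j) = (120 - 1*(-241))/2 = (120 + 241)/2 = (1/2)*361 = 361/2)
(-1856553 + 3399586)*(-562109 + c(1728, -883)) = (-1856553 + 3399586)*(-562109 + 361/2) = 1543033*(-1123857/2) = -1734148438281/2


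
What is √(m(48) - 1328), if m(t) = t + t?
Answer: 4*I*√77 ≈ 35.1*I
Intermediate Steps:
m(t) = 2*t
√(m(48) - 1328) = √(2*48 - 1328) = √(96 - 1328) = √(-1232) = 4*I*√77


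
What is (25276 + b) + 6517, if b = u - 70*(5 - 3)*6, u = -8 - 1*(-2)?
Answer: 30947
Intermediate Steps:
u = -6 (u = -8 + 2 = -6)
b = -846 (b = -6 - 70*(5 - 3)*6 = -6 - 140*6 = -6 - 70*12 = -6 - 840 = -846)
(25276 + b) + 6517 = (25276 - 846) + 6517 = 24430 + 6517 = 30947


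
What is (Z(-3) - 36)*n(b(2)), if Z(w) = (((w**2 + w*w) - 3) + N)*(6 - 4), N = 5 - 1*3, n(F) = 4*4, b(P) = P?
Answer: -32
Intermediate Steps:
n(F) = 16
N = 2 (N = 5 - 3 = 2)
Z(w) = -2 + 4*w**2 (Z(w) = (((w**2 + w*w) - 3) + 2)*(6 - 4) = (((w**2 + w**2) - 3) + 2)*2 = ((2*w**2 - 3) + 2)*2 = ((-3 + 2*w**2) + 2)*2 = (-1 + 2*w**2)*2 = -2 + 4*w**2)
(Z(-3) - 36)*n(b(2)) = ((-2 + 4*(-3)**2) - 36)*16 = ((-2 + 4*9) - 36)*16 = ((-2 + 36) - 36)*16 = (34 - 36)*16 = -2*16 = -32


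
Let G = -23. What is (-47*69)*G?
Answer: 74589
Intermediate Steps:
(-47*69)*G = -47*69*(-23) = -3243*(-23) = 74589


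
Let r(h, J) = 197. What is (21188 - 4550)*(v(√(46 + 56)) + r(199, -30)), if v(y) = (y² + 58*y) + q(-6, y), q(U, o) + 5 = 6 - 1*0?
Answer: 4991400 + 965004*√102 ≈ 1.4737e+7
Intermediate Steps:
q(U, o) = 1 (q(U, o) = -5 + (6 - 1*0) = -5 + (6 + 0) = -5 + 6 = 1)
v(y) = 1 + y² + 58*y (v(y) = (y² + 58*y) + 1 = 1 + y² + 58*y)
(21188 - 4550)*(v(√(46 + 56)) + r(199, -30)) = (21188 - 4550)*((1 + (√(46 + 56))² + 58*√(46 + 56)) + 197) = 16638*((1 + (√102)² + 58*√102) + 197) = 16638*((1 + 102 + 58*√102) + 197) = 16638*((103 + 58*√102) + 197) = 16638*(300 + 58*√102) = 4991400 + 965004*√102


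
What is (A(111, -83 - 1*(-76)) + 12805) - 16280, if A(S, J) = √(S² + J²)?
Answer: -3475 + √12370 ≈ -3363.8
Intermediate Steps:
A(S, J) = √(J² + S²)
(A(111, -83 - 1*(-76)) + 12805) - 16280 = (√((-83 - 1*(-76))² + 111²) + 12805) - 16280 = (√((-83 + 76)² + 12321) + 12805) - 16280 = (√((-7)² + 12321) + 12805) - 16280 = (√(49 + 12321) + 12805) - 16280 = (√12370 + 12805) - 16280 = (12805 + √12370) - 16280 = -3475 + √12370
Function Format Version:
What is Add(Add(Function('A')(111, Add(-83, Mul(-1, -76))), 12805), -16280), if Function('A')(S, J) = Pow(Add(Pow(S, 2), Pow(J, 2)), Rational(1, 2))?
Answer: Add(-3475, Pow(12370, Rational(1, 2))) ≈ -3363.8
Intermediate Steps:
Function('A')(S, J) = Pow(Add(Pow(J, 2), Pow(S, 2)), Rational(1, 2))
Add(Add(Function('A')(111, Add(-83, Mul(-1, -76))), 12805), -16280) = Add(Add(Pow(Add(Pow(Add(-83, Mul(-1, -76)), 2), Pow(111, 2)), Rational(1, 2)), 12805), -16280) = Add(Add(Pow(Add(Pow(Add(-83, 76), 2), 12321), Rational(1, 2)), 12805), -16280) = Add(Add(Pow(Add(Pow(-7, 2), 12321), Rational(1, 2)), 12805), -16280) = Add(Add(Pow(Add(49, 12321), Rational(1, 2)), 12805), -16280) = Add(Add(Pow(12370, Rational(1, 2)), 12805), -16280) = Add(Add(12805, Pow(12370, Rational(1, 2))), -16280) = Add(-3475, Pow(12370, Rational(1, 2)))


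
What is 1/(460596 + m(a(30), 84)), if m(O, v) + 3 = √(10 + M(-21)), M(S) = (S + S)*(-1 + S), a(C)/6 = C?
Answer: 460593/212145910715 - √934/212145910715 ≈ 2.1710e-6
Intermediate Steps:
a(C) = 6*C
M(S) = 2*S*(-1 + S) (M(S) = (2*S)*(-1 + S) = 2*S*(-1 + S))
m(O, v) = -3 + √934 (m(O, v) = -3 + √(10 + 2*(-21)*(-1 - 21)) = -3 + √(10 + 2*(-21)*(-22)) = -3 + √(10 + 924) = -3 + √934)
1/(460596 + m(a(30), 84)) = 1/(460596 + (-3 + √934)) = 1/(460593 + √934)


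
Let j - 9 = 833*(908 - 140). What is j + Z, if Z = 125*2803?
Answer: 990128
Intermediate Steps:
Z = 350375
j = 639753 (j = 9 + 833*(908 - 140) = 9 + 833*768 = 9 + 639744 = 639753)
j + Z = 639753 + 350375 = 990128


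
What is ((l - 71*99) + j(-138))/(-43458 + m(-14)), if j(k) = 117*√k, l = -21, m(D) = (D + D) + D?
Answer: 47/290 - 39*I*√138/14500 ≈ 0.16207 - 0.031596*I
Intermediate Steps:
m(D) = 3*D (m(D) = 2*D + D = 3*D)
((l - 71*99) + j(-138))/(-43458 + m(-14)) = ((-21 - 71*99) + 117*√(-138))/(-43458 + 3*(-14)) = ((-21 - 7029) + 117*(I*√138))/(-43458 - 42) = (-7050 + 117*I*√138)/(-43500) = (-7050 + 117*I*√138)*(-1/43500) = 47/290 - 39*I*√138/14500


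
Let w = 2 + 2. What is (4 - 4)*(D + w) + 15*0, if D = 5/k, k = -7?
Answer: 0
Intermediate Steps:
w = 4
D = -5/7 (D = 5/(-7) = 5*(-1/7) = -5/7 ≈ -0.71429)
(4 - 4)*(D + w) + 15*0 = (4 - 4)*(-5/7 + 4) + 15*0 = 0*(23/7) + 0 = 0 + 0 = 0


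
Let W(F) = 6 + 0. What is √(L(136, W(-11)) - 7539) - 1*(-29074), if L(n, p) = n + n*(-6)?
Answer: 29074 + I*√8219 ≈ 29074.0 + 90.659*I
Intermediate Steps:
W(F) = 6
L(n, p) = -5*n (L(n, p) = n - 6*n = -5*n)
√(L(136, W(-11)) - 7539) - 1*(-29074) = √(-5*136 - 7539) - 1*(-29074) = √(-680 - 7539) + 29074 = √(-8219) + 29074 = I*√8219 + 29074 = 29074 + I*√8219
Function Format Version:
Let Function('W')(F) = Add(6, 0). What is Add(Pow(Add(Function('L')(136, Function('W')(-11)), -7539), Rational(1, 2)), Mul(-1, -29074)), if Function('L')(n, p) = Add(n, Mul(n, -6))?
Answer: Add(29074, Mul(I, Pow(8219, Rational(1, 2)))) ≈ Add(29074., Mul(90.659, I))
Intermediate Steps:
Function('W')(F) = 6
Function('L')(n, p) = Mul(-5, n) (Function('L')(n, p) = Add(n, Mul(-6, n)) = Mul(-5, n))
Add(Pow(Add(Function('L')(136, Function('W')(-11)), -7539), Rational(1, 2)), Mul(-1, -29074)) = Add(Pow(Add(Mul(-5, 136), -7539), Rational(1, 2)), Mul(-1, -29074)) = Add(Pow(Add(-680, -7539), Rational(1, 2)), 29074) = Add(Pow(-8219, Rational(1, 2)), 29074) = Add(Mul(I, Pow(8219, Rational(1, 2))), 29074) = Add(29074, Mul(I, Pow(8219, Rational(1, 2))))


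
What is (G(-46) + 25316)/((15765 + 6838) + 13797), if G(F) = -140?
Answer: 3147/4550 ≈ 0.69165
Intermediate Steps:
(G(-46) + 25316)/((15765 + 6838) + 13797) = (-140 + 25316)/((15765 + 6838) + 13797) = 25176/(22603 + 13797) = 25176/36400 = 25176*(1/36400) = 3147/4550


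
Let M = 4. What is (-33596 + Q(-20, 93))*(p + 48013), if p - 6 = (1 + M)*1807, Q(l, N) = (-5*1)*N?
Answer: -1943316294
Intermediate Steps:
Q(l, N) = -5*N
p = 9041 (p = 6 + (1 + 4)*1807 = 6 + 5*1807 = 6 + 9035 = 9041)
(-33596 + Q(-20, 93))*(p + 48013) = (-33596 - 5*93)*(9041 + 48013) = (-33596 - 465)*57054 = -34061*57054 = -1943316294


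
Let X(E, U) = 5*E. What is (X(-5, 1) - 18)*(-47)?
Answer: 2021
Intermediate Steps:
(X(-5, 1) - 18)*(-47) = (5*(-5) - 18)*(-47) = (-25 - 18)*(-47) = -43*(-47) = 2021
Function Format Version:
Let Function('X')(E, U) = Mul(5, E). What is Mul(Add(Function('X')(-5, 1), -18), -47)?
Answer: 2021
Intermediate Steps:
Mul(Add(Function('X')(-5, 1), -18), -47) = Mul(Add(Mul(5, -5), -18), -47) = Mul(Add(-25, -18), -47) = Mul(-43, -47) = 2021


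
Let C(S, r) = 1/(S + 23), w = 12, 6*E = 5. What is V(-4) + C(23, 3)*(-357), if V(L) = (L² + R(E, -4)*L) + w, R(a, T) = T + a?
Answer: 4541/138 ≈ 32.906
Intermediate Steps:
E = ⅚ (E = (⅙)*5 = ⅚ ≈ 0.83333)
V(L) = 12 + L² - 19*L/6 (V(L) = (L² + (-4 + ⅚)*L) + 12 = (L² - 19*L/6) + 12 = 12 + L² - 19*L/6)
C(S, r) = 1/(23 + S)
V(-4) + C(23, 3)*(-357) = (12 + (-4)² - 19/6*(-4)) - 357/(23 + 23) = (12 + 16 + 38/3) - 357/46 = 122/3 + (1/46)*(-357) = 122/3 - 357/46 = 4541/138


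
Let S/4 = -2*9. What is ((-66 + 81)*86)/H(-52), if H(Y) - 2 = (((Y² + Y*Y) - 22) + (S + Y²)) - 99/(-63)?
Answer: 3010/18717 ≈ 0.16082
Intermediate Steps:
S = -72 (S = 4*(-2*9) = 4*(-18) = -72)
H(Y) = -633/7 + 3*Y² (H(Y) = 2 + ((((Y² + Y*Y) - 22) + (-72 + Y²)) - 99/(-63)) = 2 + ((((Y² + Y²) - 22) + (-72 + Y²)) - 99*(-1/63)) = 2 + (((2*Y² - 22) + (-72 + Y²)) + 11/7) = 2 + (((-22 + 2*Y²) + (-72 + Y²)) + 11/7) = 2 + ((-94 + 3*Y²) + 11/7) = 2 + (-647/7 + 3*Y²) = -633/7 + 3*Y²)
((-66 + 81)*86)/H(-52) = ((-66 + 81)*86)/(-633/7 + 3*(-52)²) = (15*86)/(-633/7 + 3*2704) = 1290/(-633/7 + 8112) = 1290/(56151/7) = 1290*(7/56151) = 3010/18717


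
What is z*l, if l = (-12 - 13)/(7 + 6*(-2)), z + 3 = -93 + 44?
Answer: -260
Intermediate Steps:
z = -52 (z = -3 + (-93 + 44) = -3 - 49 = -52)
l = 5 (l = -25/(7 - 12) = -25/(-5) = -25*(-⅕) = 5)
z*l = -52*5 = -260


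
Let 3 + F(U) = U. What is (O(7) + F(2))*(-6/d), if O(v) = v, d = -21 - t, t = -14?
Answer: 36/7 ≈ 5.1429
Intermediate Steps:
d = -7 (d = -21 - 1*(-14) = -21 + 14 = -7)
F(U) = -3 + U
(O(7) + F(2))*(-6/d) = (7 + (-3 + 2))*(-6/(-7)) = (7 - 1)*(-6*(-1/7)) = 6*(6/7) = 36/7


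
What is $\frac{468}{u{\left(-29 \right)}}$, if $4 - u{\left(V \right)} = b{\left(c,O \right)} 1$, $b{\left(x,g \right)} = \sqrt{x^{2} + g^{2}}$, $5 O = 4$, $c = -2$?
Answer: $\frac{11700}{71} + \frac{1170 \sqrt{29}}{71} \approx 253.53$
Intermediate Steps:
$O = \frac{4}{5}$ ($O = \frac{1}{5} \cdot 4 = \frac{4}{5} \approx 0.8$)
$b{\left(x,g \right)} = \sqrt{g^{2} + x^{2}}$
$u{\left(V \right)} = 4 - \frac{2 \sqrt{29}}{5}$ ($u{\left(V \right)} = 4 - \sqrt{\left(\frac{4}{5}\right)^{2} + \left(-2\right)^{2}} \cdot 1 = 4 - \sqrt{\frac{16}{25} + 4} \cdot 1 = 4 - \sqrt{\frac{116}{25}} \cdot 1 = 4 - \frac{2 \sqrt{29}}{5} \cdot 1 = 4 - \frac{2 \sqrt{29}}{5}$)
$\frac{468}{u{\left(-29 \right)}} = \frac{468}{4 - \frac{2 \sqrt{29}}{5}}$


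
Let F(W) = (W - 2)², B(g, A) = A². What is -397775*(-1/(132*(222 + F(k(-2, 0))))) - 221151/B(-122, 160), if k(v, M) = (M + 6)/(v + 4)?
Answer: 918309791/188390400 ≈ 4.8745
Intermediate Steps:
k(v, M) = (6 + M)/(4 + v)
F(W) = (-2 + W)²
-397775*(-1/(132*(222 + F(k(-2, 0))))) - 221151/B(-122, 160) = -397775*(-1/(132*(222 + (-2 + (6 + 0)/(4 - 2))²))) - 221151/(160²) = -397775*(-1/(132*(222 + (-2 + 6/2)²))) - 221151/25600 = -397775*(-1/(132*(222 + (-2 + (½)*6)²))) - 221151*1/25600 = -397775*(-1/(132*(222 + (-2 + 3)²))) - 221151/25600 = -397775*(-1/(132*(222 + 1²))) - 221151/25600 = -397775*(-1/(132*(222 + 1))) - 221151/25600 = -397775/(223*(-132)) - 221151/25600 = -397775/(-29436) - 221151/25600 = -397775*(-1/29436) - 221151/25600 = 397775/29436 - 221151/25600 = 918309791/188390400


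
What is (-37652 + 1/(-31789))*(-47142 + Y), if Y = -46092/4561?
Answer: 257410394877989466/144989629 ≈ 1.7754e+9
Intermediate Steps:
Y = -46092/4561 (Y = -46092*1/4561 = -46092/4561 ≈ -10.106)
(-37652 + 1/(-31789))*(-47142 + Y) = (-37652 + 1/(-31789))*(-47142 - 46092/4561) = (-37652 - 1/31789)*(-215060754/4561) = -1196919429/31789*(-215060754/4561) = 257410394877989466/144989629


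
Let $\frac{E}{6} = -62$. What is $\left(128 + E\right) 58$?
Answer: $-14152$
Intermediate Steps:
$E = -372$ ($E = 6 \left(-62\right) = -372$)
$\left(128 + E\right) 58 = \left(128 - 372\right) 58 = \left(-244\right) 58 = -14152$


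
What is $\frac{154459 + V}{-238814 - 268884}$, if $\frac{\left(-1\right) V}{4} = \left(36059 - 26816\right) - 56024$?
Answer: $- \frac{341583}{507698} \approx -0.67281$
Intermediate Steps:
$V = 187124$ ($V = - 4 \left(\left(36059 - 26816\right) - 56024\right) = - 4 \left(9243 - 56024\right) = \left(-4\right) \left(-46781\right) = 187124$)
$\frac{154459 + V}{-238814 - 268884} = \frac{154459 + 187124}{-238814 - 268884} = \frac{341583}{-507698} = 341583 \left(- \frac{1}{507698}\right) = - \frac{341583}{507698}$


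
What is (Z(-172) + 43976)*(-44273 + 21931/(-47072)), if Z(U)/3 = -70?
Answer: -45605060165321/23536 ≈ -1.9377e+9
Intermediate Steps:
Z(U) = -210 (Z(U) = 3*(-70) = -210)
(Z(-172) + 43976)*(-44273 + 21931/(-47072)) = (-210 + 43976)*(-44273 + 21931/(-47072)) = 43766*(-44273 + 21931*(-1/47072)) = 43766*(-44273 - 21931/47072) = 43766*(-2084040587/47072) = -45605060165321/23536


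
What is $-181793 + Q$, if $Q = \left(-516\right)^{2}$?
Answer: $84463$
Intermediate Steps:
$Q = 266256$
$-181793 + Q = -181793 + 266256 = 84463$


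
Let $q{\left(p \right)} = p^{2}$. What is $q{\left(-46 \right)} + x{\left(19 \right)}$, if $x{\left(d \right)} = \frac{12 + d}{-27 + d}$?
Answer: $\frac{16897}{8} \approx 2112.1$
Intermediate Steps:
$x{\left(d \right)} = \frac{12 + d}{-27 + d}$
$q{\left(-46 \right)} + x{\left(19 \right)} = \left(-46\right)^{2} + \frac{12 + 19}{-27 + 19} = 2116 + \frac{1}{-8} \cdot 31 = 2116 - \frac{31}{8} = \frac{16897}{8}$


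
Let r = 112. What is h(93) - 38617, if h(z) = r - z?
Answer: -38598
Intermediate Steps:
h(z) = 112 - z
h(93) - 38617 = (112 - 1*93) - 38617 = (112 - 93) - 38617 = 19 - 38617 = -38598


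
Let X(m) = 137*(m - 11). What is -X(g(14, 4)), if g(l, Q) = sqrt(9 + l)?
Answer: 1507 - 137*sqrt(23) ≈ 849.97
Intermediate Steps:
X(m) = -1507 + 137*m (X(m) = 137*(-11 + m) = -1507 + 137*m)
-X(g(14, 4)) = -(-1507 + 137*sqrt(9 + 14)) = -(-1507 + 137*sqrt(23)) = 1507 - 137*sqrt(23)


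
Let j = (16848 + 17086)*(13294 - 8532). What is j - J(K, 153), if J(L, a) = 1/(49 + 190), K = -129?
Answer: 38620896211/239 ≈ 1.6159e+8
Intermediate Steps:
j = 161593708 (j = 33934*4762 = 161593708)
J(L, a) = 1/239
j - J(K, 153) = 161593708 - 1*1/239 = 161593708 - 1/239 = 38620896211/239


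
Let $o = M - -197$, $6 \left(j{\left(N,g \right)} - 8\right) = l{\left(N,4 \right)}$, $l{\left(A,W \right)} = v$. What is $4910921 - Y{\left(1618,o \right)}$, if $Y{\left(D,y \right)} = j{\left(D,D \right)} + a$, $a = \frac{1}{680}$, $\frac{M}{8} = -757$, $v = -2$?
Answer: $\frac{10018263197}{2040} \approx 4.9109 \cdot 10^{6}$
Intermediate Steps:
$l{\left(A,W \right)} = -2$
$M = -6056$ ($M = 8 \left(-757\right) = -6056$)
$j{\left(N,g \right)} = \frac{23}{3}$ ($j{\left(N,g \right)} = 8 + \frac{1}{6} \left(-2\right) = 8 - \frac{1}{3} = \frac{23}{3}$)
$a = \frac{1}{680} \approx 0.0014706$
$o = -5859$ ($o = -6056 - -197 = -6056 + 197 = -5859$)
$Y{\left(D,y \right)} = \frac{15643}{2040}$ ($Y{\left(D,y \right)} = \frac{23}{3} + \frac{1}{680} = \frac{15643}{2040}$)
$4910921 - Y{\left(1618,o \right)} = 4910921 - \frac{15643}{2040} = \frac{10018263197}{2040}$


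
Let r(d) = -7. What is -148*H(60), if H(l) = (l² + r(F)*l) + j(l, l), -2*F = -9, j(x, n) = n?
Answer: -479520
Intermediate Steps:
F = 9/2 (F = -½*(-9) = 9/2 ≈ 4.5000)
H(l) = l² - 6*l (H(l) = (l² - 7*l) + l = l² - 6*l)
-148*H(60) = -8880*(-6 + 60) = -8880*54 = -148*3240 = -479520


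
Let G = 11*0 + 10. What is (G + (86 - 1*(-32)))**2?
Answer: 16384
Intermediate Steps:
G = 10 (G = 0 + 10 = 10)
(G + (86 - 1*(-32)))**2 = (10 + (86 - 1*(-32)))**2 = (10 + (86 + 32))**2 = (10 + 118)**2 = 128**2 = 16384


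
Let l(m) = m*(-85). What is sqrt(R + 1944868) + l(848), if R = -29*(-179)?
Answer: -72080 + sqrt(1950059) ≈ -70684.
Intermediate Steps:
R = 5191
l(m) = -85*m
sqrt(R + 1944868) + l(848) = sqrt(5191 + 1944868) - 85*848 = sqrt(1950059) - 72080 = -72080 + sqrt(1950059)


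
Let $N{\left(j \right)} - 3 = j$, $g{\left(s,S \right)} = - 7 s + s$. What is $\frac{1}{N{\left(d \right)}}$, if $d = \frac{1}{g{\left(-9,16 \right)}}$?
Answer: $\frac{54}{163} \approx 0.33129$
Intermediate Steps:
$g{\left(s,S \right)} = - 6 s$
$d = \frac{1}{54}$ ($d = \frac{1}{\left(-6\right) \left(-9\right)} = \frac{1}{54} \approx 0.018519$)
$N{\left(j \right)} = 3 + j$
$\frac{1}{N{\left(d \right)}} = \frac{1}{3 + \frac{1}{54}} = \frac{1}{\frac{163}{54}} = \frac{54}{163}$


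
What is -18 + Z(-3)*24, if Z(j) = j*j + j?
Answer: 126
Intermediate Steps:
Z(j) = j + j**2 (Z(j) = j**2 + j = j + j**2)
-18 + Z(-3)*24 = -18 - 3*(1 - 3)*24 = -18 - 3*(-2)*24 = -18 + 6*24 = -18 + 144 = 126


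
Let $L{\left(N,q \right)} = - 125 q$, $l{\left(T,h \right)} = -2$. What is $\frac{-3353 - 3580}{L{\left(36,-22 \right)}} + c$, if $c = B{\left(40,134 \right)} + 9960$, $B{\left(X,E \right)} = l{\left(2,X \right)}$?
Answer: $\frac{27377567}{2750} \approx 9955.5$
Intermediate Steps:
$B{\left(X,E \right)} = -2$
$c = 9958$ ($c = -2 + 9960 = 9958$)
$\frac{-3353 - 3580}{L{\left(36,-22 \right)}} + c = \frac{-3353 - 3580}{\left(-125\right) \left(-22\right)} + 9958 = \frac{-3353 - 3580}{2750} + 9958 = \left(-6933\right) \frac{1}{2750} + 9958 = - \frac{6933}{2750} + 9958 = \frac{27377567}{2750}$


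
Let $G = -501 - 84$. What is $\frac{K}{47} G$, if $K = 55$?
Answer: $- \frac{32175}{47} \approx -684.57$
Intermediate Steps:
$G = -585$
$\frac{K}{47} G = \frac{55}{47} \left(-585\right) = - \frac{32175}{47}$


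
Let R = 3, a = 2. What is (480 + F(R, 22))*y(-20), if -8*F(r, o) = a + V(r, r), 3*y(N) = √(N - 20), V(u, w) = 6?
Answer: 958*I*√10/3 ≈ 1009.8*I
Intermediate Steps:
y(N) = √(-20 + N)/3 (y(N) = √(N - 20)/3 = √(-20 + N)/3)
F(r, o) = -1 (F(r, o) = -(2 + 6)/8 = -⅛*8 = -1)
(480 + F(R, 22))*y(-20) = (480 - 1)*(√(-20 - 20)/3) = 479*(√(-40)/3) = 479*((2*I*√10)/3) = 479*(2*I*√10/3) = 958*I*√10/3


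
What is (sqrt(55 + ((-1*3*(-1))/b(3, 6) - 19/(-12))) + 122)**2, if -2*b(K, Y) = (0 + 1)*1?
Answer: (732 + sqrt(1821))**2/36 ≈ 16670.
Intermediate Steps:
b(K, Y) = -1/2 (b(K, Y) = -(0 + 1)/2 = -1/2)
(sqrt(55 + ((-1*3*(-1))/b(3, 6) - 19/(-12))) + 122)**2 = (sqrt(55 + ((-1*3*(-1))/(-1/2) - 19/(-12))) + 122)**2 = (sqrt(55 + (-3*(-1)*(-2) - 19*(-1/12))) + 122)**2 = (sqrt(55 + (3*(-2) + 19/12)) + 122)**2 = (sqrt(55 + (-6 + 19/12)) + 122)**2 = (sqrt(55 - 53/12) + 122)**2 = (sqrt(607/12) + 122)**2 = (sqrt(1821)/6 + 122)**2 = (122 + sqrt(1821)/6)**2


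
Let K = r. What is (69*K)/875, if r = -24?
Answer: -1656/875 ≈ -1.8926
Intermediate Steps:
K = -24
(69*K)/875 = (69*(-24))/875 = -1656*1/875 = -1656/875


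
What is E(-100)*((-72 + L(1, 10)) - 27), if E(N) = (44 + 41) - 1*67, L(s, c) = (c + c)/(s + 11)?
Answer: -1752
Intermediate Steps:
L(s, c) = 2*c/(11 + s) (L(s, c) = (2*c)/(11 + s) = 2*c/(11 + s))
E(N) = 18 (E(N) = 85 - 67 = 18)
E(-100)*((-72 + L(1, 10)) - 27) = 18*((-72 + 2*10/(11 + 1)) - 27) = 18*((-72 + 2*10/12) - 27) = 18*((-72 + 2*10*(1/12)) - 27) = 18*((-72 + 5/3) - 27) = 18*(-211/3 - 27) = 18*(-292/3) = -1752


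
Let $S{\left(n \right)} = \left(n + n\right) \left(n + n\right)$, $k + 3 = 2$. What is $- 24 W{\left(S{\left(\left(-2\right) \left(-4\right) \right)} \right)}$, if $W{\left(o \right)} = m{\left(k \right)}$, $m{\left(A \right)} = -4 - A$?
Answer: $72$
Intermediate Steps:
$k = -1$ ($k = -3 + 2 = -1$)
$S{\left(n \right)} = 4 n^{2}$ ($S{\left(n \right)} = 2 n 2 n = 4 n^{2}$)
$W{\left(o \right)} = -3$ ($W{\left(o \right)} = -4 - -1 = -4 + 1 = -3$)
$- 24 W{\left(S{\left(\left(-2\right) \left(-4\right) \right)} \right)} = \left(-24\right) \left(-3\right) = 72$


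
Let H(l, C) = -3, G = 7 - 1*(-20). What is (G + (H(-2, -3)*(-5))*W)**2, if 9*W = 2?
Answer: 8281/9 ≈ 920.11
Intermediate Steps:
W = 2/9 (W = (1/9)*2 = 2/9 ≈ 0.22222)
G = 27 (G = 7 + 20 = 27)
(G + (H(-2, -3)*(-5))*W)**2 = (27 - 3*(-5)*(2/9))**2 = (27 + 15*(2/9))**2 = (27 + 10/3)**2 = (91/3)**2 = 8281/9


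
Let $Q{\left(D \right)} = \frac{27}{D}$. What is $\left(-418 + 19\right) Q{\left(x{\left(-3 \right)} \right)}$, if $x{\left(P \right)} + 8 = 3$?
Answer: $\frac{10773}{5} \approx 2154.6$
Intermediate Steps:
$x{\left(P \right)} = -5$ ($x{\left(P \right)} = -8 + 3 = -5$)
$\left(-418 + 19\right) Q{\left(x{\left(-3 \right)} \right)} = \left(-418 + 19\right) \frac{27}{-5} = - 399 \cdot 27 \left(- \frac{1}{5}\right) = \left(-399\right) \left(- \frac{27}{5}\right) = \frac{10773}{5}$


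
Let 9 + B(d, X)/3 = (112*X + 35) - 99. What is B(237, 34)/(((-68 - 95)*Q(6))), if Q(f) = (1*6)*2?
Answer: -3735/652 ≈ -5.7285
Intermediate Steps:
Q(f) = 12 (Q(f) = 6*2 = 12)
B(d, X) = -219 + 336*X (B(d, X) = -27 + 3*((112*X + 35) - 99) = -27 + 3*((35 + 112*X) - 99) = -27 + 3*(-64 + 112*X) = -27 + (-192 + 336*X) = -219 + 336*X)
B(237, 34)/(((-68 - 95)*Q(6))) = (-219 + 336*34)/(((-68 - 95)*12)) = (-219 + 11424)/((-163*12)) = 11205/(-1956) = 11205*(-1/1956) = -3735/652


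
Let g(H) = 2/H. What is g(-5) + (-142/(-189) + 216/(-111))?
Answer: -55756/34965 ≈ -1.5946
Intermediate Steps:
g(-5) + (-142/(-189) + 216/(-111)) = 2/(-5) + (-142/(-189) + 216/(-111)) = 2*(-⅕) + (-142*(-1/189) + 216*(-1/111)) = -⅖ + (142/189 - 72/37) = -⅖ - 8354/6993 = -55756/34965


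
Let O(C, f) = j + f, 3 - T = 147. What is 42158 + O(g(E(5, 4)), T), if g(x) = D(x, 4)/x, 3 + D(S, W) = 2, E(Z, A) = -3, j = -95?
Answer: 41919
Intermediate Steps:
D(S, W) = -1 (D(S, W) = -3 + 2 = -1)
T = -144 (T = 3 - 1*147 = 3 - 147 = -144)
g(x) = -1/x
O(C, f) = -95 + f
42158 + O(g(E(5, 4)), T) = 42158 + (-95 - 144) = 42158 - 239 = 41919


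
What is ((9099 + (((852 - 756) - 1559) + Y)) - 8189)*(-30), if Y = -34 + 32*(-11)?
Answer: 28170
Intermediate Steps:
Y = -386 (Y = -34 - 352 = -386)
((9099 + (((852 - 756) - 1559) + Y)) - 8189)*(-30) = ((9099 + (((852 - 756) - 1559) - 386)) - 8189)*(-30) = ((9099 + ((96 - 1559) - 386)) - 8189)*(-30) = ((9099 + (-1463 - 386)) - 8189)*(-30) = ((9099 - 1849) - 8189)*(-30) = (7250 - 8189)*(-30) = -939*(-30) = 28170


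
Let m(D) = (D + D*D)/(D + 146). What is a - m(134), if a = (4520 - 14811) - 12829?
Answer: -649169/28 ≈ -23185.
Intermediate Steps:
m(D) = (D + D²)/(146 + D)
a = -23120 (a = -10291 - 12829 = -23120)
a - m(134) = -23120 - 134*(1 + 134)/(146 + 134) = -23120 - 134*135/280 = -23120 - 1*1809/28 = -23120 - 1809/28 = -649169/28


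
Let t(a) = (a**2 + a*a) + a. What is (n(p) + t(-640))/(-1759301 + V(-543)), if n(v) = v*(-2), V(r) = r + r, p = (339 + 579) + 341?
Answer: -816042/1760387 ≈ -0.46356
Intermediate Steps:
p = 1259 (p = 918 + 341 = 1259)
V(r) = 2*r
n(v) = -2*v
t(a) = a + 2*a**2 (t(a) = (a**2 + a**2) + a = 2*a**2 + a = a + 2*a**2)
(n(p) + t(-640))/(-1759301 + V(-543)) = (-2*1259 - 640*(1 + 2*(-640)))/(-1759301 + 2*(-543)) = (-2518 - 640*(1 - 1280))/(-1759301 - 1086) = (-2518 - 640*(-1279))/(-1760387) = (-2518 + 818560)*(-1/1760387) = 816042*(-1/1760387) = -816042/1760387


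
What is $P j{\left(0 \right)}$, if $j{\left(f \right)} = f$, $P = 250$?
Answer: $0$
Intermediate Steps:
$P j{\left(0 \right)} = 250 \cdot 0 = 0$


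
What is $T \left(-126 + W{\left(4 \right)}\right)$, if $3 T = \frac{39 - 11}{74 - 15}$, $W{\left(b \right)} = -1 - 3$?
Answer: $- \frac{3640}{177} \approx -20.565$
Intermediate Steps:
$W{\left(b \right)} = -4$ ($W{\left(b \right)} = -1 - 3 = -4$)
$T = \frac{28}{177}$ ($T = \frac{\left(39 - 11\right) \frac{1}{74 - 15}}{3} = \frac{28 \cdot \frac{1}{59}}{3} = \frac{1}{3} \cdot \frac{28}{59} = \frac{28}{177} \approx 0.15819$)
$T \left(-126 + W{\left(4 \right)}\right) = \frac{28 \left(-126 - 4\right)}{177} = \frac{28}{177} \left(-130\right) = - \frac{3640}{177}$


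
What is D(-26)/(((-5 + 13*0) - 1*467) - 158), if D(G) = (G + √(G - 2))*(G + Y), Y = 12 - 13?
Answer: -39/35 + 3*I*√7/35 ≈ -1.1143 + 0.22678*I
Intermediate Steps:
Y = -1
D(G) = (-1 + G)*(G + √(-2 + G)) (D(G) = (G + √(G - 2))*(G - 1) = (G + √(-2 + G))*(-1 + G) = (-1 + G)*(G + √(-2 + G)))
D(-26)/(((-5 + 13*0) - 1*467) - 158) = ((-26)² - 1*(-26) - √(-2 - 26) - 26*√(-2 - 26))/(((-5 + 13*0) - 1*467) - 158) = (676 + 26 - √(-28) - 52*I*√7)/(((-5 + 0) - 467) - 158) = (676 + 26 - 2*I*√7 - 52*I*√7)/((-5 - 467) - 158) = (676 + 26 - 2*I*√7 - 52*I*√7)/(-472 - 158) = (702 - 54*I*√7)/(-630) = (702 - 54*I*√7)*(-1/630) = -39/35 + 3*I*√7/35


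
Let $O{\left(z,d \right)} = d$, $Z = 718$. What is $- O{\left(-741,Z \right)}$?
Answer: $-718$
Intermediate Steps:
$- O{\left(-741,Z \right)} = \left(-1\right) 718 = -718$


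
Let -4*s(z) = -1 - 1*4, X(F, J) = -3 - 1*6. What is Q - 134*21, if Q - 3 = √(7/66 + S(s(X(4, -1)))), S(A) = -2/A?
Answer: -2811 + I*√162690/330 ≈ -2811.0 + 1.2223*I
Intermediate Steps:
X(F, J) = -9 (X(F, J) = -3 - 6 = -9)
s(z) = 5/4 (s(z) = -(-1 - 1*4)/4 = -(-1 - 4)/4 = -¼*(-5) = 5/4)
Q = 3 + I*√162690/330 (Q = 3 + √(7/66 - 2/5/4) = 3 + √(7*(1/66) - 2*⅘) = 3 + √(7/66 - 8/5) = 3 + √(-493/330) = 3 + I*√162690/330 ≈ 3.0 + 1.2223*I)
Q - 134*21 = (3 + I*√162690/330) - 134*21 = (3 + I*√162690/330) - 2814 = -2811 + I*√162690/330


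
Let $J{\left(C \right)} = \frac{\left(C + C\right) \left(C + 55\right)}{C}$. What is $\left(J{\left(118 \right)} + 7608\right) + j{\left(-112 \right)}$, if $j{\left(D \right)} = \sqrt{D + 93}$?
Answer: $7954 + i \sqrt{19} \approx 7954.0 + 4.3589 i$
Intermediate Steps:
$j{\left(D \right)} = \sqrt{93 + D}$
$J{\left(C \right)} = 110 + 2 C$ ($J{\left(C \right)} = \frac{2 C \left(55 + C\right)}{C} = 110 + 2 C$)
$\left(J{\left(118 \right)} + 7608\right) + j{\left(-112 \right)} = \left(\left(110 + 2 \cdot 118\right) + 7608\right) + \sqrt{93 - 112} = \left(\left(110 + 236\right) + 7608\right) + \sqrt{-19} = \left(346 + 7608\right) + i \sqrt{19} = 7954 + i \sqrt{19}$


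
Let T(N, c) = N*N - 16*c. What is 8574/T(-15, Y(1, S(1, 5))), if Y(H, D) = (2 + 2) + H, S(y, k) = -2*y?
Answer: 8574/145 ≈ 59.131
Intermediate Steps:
Y(H, D) = 4 + H
T(N, c) = N**2 - 16*c
8574/T(-15, Y(1, S(1, 5))) = 8574/((-15)**2 - 16*(4 + 1)) = 8574/(225 - 16*5) = 8574/(225 - 80) = 8574/145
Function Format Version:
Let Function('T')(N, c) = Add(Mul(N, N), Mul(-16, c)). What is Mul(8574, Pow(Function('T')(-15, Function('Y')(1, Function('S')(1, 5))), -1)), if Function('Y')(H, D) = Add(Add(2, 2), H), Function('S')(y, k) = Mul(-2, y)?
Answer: Rational(8574, 145) ≈ 59.131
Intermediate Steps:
Function('Y')(H, D) = Add(4, H)
Function('T')(N, c) = Add(Pow(N, 2), Mul(-16, c))
Mul(8574, Pow(Function('T')(-15, Function('Y')(1, Function('S')(1, 5))), -1)) = Mul(8574, Pow(Add(Pow(-15, 2), Mul(-16, Add(4, 1))), -1)) = Mul(8574, Pow(Add(225, Mul(-16, 5)), -1)) = Mul(8574, Pow(Add(225, -80), -1)) = Mul(8574, Pow(145, -1)) = Mul(8574, Rational(1, 145)) = Rational(8574, 145)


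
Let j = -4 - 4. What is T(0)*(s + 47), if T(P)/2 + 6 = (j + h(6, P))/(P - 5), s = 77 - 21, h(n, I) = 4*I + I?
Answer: -4532/5 ≈ -906.40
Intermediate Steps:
h(n, I) = 5*I
j = -8
s = 56
T(P) = -12 + 2*(-8 + 5*P)/(-5 + P) (T(P) = -12 + 2*((-8 + 5*P)/(P - 5)) = -12 + 2*((-8 + 5*P)/(-5 + P)) = -12 + 2*(-8 + 5*P)/(-5 + P))
T(0)*(s + 47) = (2*(22 - 1*0)/(-5 + 0))*(56 + 47) = (2*(22 + 0)/(-5))*103 = (2*(-1/5)*22)*103 = -44/5*103 = -4532/5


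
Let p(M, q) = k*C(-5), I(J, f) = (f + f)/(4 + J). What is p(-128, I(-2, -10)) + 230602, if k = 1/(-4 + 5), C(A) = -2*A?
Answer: 230612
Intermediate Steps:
k = 1 (k = 1/1 = 1)
I(J, f) = 2*f/(4 + J) (I(J, f) = (2*f)/(4 + J) = 2*f/(4 + J))
p(M, q) = 10 (p(M, q) = 1*(-2*(-5)) = 1*10 = 10)
p(-128, I(-2, -10)) + 230602 = 10 + 230602 = 230612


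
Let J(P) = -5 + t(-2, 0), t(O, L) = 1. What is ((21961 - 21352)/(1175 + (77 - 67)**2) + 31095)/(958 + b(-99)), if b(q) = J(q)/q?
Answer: 654171111/20154775 ≈ 32.457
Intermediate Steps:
J(P) = -4 (J(P) = -5 + 1 = -4)
b(q) = -4/q
((21961 - 21352)/(1175 + (77 - 67)**2) + 31095)/(958 + b(-99)) = ((21961 - 21352)/(1175 + (77 - 67)**2) + 31095)/(958 - 4/(-99)) = (609/(1175 + 10**2) + 31095)/(958 - 4*(-1/99)) = (609/(1175 + 100) + 31095)/(958 + 4/99) = (609/1275 + 31095)/(94846/99) = (609*(1/1275) + 31095)*(99/94846) = (203/425 + 31095)*(99/94846) = (13215578/425)*(99/94846) = 654171111/20154775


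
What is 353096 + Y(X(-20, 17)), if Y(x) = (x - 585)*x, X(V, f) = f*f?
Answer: 267552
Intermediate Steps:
X(V, f) = f²
Y(x) = x*(-585 + x) (Y(x) = (-585 + x)*x = x*(-585 + x))
353096 + Y(X(-20, 17)) = 353096 + 17²*(-585 + 17²) = 353096 + 289*(-585 + 289) = 353096 + 289*(-296) = 353096 - 85544 = 267552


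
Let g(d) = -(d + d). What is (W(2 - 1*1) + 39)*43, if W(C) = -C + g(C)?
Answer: 1548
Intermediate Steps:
g(d) = -2*d
W(C) = -3*C (W(C) = -C - 2*C = -3*C)
(W(2 - 1*1) + 39)*43 = (-3*(2 - 1*1) + 39)*43 = (-3*(2 - 1) + 39)*43 = (-3*1 + 39)*43 = (-3 + 39)*43 = 36*43 = 1548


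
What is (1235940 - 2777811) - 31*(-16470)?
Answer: -1031301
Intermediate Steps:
(1235940 - 2777811) - 31*(-16470) = -1541871 + 510570 = -1031301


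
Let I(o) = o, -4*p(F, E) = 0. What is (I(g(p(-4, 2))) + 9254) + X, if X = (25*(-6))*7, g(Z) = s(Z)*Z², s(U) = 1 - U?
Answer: 8204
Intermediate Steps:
p(F, E) = 0 (p(F, E) = -¼*0 = 0)
g(Z) = Z²*(1 - Z) (g(Z) = (1 - Z)*Z² = Z²*(1 - Z))
X = -1050 (X = -150*7 = -1050)
(I(g(p(-4, 2))) + 9254) + X = (0²*(1 - 1*0) + 9254) - 1050 = (0*(1 + 0) + 9254) - 1050 = (0*1 + 9254) - 1050 = (0 + 9254) - 1050 = 9254 - 1050 = 8204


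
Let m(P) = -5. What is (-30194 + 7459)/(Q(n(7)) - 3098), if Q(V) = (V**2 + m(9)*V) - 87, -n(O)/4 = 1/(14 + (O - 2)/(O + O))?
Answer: 918516735/128617769 ≈ 7.1414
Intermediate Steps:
n(O) = -4/(14 + (-2 + O)/(2*O)) (n(O) = -4/(14 + (O - 2)/(O + O)) = -4/(14 + (-2 + O)/((2*O))) = -4/(14 + (-2 + O)*(1/(2*O))) = -4/(14 + (-2 + O)/(2*O)))
Q(V) = -87 + V**2 - 5*V (Q(V) = (V**2 - 5*V) - 87 = -87 + V**2 - 5*V)
(-30194 + 7459)/(Q(n(7)) - 3098) = (-30194 + 7459)/((-87 + (-8*7/(-2 + 29*7))**2 - (-40)*7/(-2 + 29*7)) - 3098) = -22735/((-87 + (-8*7/(-2 + 203))**2 - (-40)*7/(-2 + 203)) - 3098) = -22735/((-87 + (-8*7/201)**2 - (-40)*7/201) - 3098) = -22735/((-87 + (-8*7*1/201)**2 - (-40)*7/201) - 3098) = -22735/((-87 + (-56/201)**2 - 5*(-56/201)) - 3098) = -22735/((-87 + 3136/40401 + 280/201) - 3098) = -22735/(-3455471/40401 - 3098) = -22735/(-128617769/40401) = -22735*(-40401/128617769) = 918516735/128617769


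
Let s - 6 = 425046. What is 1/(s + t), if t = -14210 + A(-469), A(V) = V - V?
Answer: 1/410842 ≈ 2.4340e-6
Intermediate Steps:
A(V) = 0
s = 425052 (s = 6 + 425046 = 425052)
t = -14210 (t = -14210 + 0 = -14210)
1/(s + t) = 1/(425052 - 14210) = 1/410842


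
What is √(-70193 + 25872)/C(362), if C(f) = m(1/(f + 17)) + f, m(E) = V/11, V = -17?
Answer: 11*I*√44321/3965 ≈ 0.58406*I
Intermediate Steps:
m(E) = -17/11
C(f) = -17/11 + f
√(-70193 + 25872)/C(362) = √(-70193 + 25872)/(-17/11 + 362) = √(-44321)/(3965/11) = (I*√44321)*(11/3965) = 11*I*√44321/3965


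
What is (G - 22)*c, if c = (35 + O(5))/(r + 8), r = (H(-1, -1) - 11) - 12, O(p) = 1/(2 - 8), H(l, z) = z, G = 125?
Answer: -21527/96 ≈ -224.24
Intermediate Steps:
O(p) = -1/6 (O(p) = 1/(-6) = -1/6)
r = -24 (r = (-1 - 11) - 12 = -12 - 12 = -24)
c = -209/96 (c = (35 - 1/6)/(-24 + 8) = (209/6)/(-16) = (209/6)*(-1/16) = -209/96 ≈ -2.1771)
(G - 22)*c = (125 - 22)*(-209/96) = 103*(-209/96) = -21527/96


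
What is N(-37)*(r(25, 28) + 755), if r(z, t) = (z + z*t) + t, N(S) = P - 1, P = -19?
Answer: -30160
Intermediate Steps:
N(S) = -20 (N(S) = -19 - 1 = -20)
r(z, t) = t + z + t*z (r(z, t) = (z + t*z) + t = t + z + t*z)
N(-37)*(r(25, 28) + 755) = -20*((28 + 25 + 28*25) + 755) = -20*((28 + 25 + 700) + 755) = -20*(753 + 755) = -20*1508 = -30160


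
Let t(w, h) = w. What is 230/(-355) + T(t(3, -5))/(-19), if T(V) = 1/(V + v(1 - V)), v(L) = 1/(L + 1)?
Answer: -1819/2698 ≈ -0.67420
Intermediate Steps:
v(L) = 1/(1 + L)
T(V) = 1/(V + 1/(2 - V)) (T(V) = 1/(V + 1/(1 + (1 - V))) = 1/(V + 1/(2 - V)))
230/(-355) + T(t(3, -5))/(-19) = 230/(-355) + ((-2 + 3)/(-1 + 3*(-2 + 3)))/(-19) = 230*(-1/355) + (1/(-1 + 3*1))*(-1/19) = -46/71 + (1/(-1 + 3))*(-1/19) = -46/71 + (1/2)*(-1/19) = -46/71 + ((½)*1)*(-1/19) = -46/71 + (½)*(-1/19) = -46/71 - 1/38 = -1819/2698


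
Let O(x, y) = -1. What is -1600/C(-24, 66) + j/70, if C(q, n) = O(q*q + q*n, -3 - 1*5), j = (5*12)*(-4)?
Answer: 11176/7 ≈ 1596.6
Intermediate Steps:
j = -240 (j = 60*(-4) = -240)
C(q, n) = -1
-1600/C(-24, 66) + j/70 = -1600/(-1) - 240/70 = -1600*(-1) - 240*1/70 = 1600 - 24/7 = 11176/7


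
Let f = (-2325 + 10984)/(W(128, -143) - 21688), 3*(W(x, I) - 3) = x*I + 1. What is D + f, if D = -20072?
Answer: -557729251/27786 ≈ -20072.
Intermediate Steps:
W(x, I) = 10/3 + I*x/3 (W(x, I) = 3 + (x*I + 1)/3 = 3 + (I*x + 1)/3 = 3 + (1 + I*x)/3 = 3 + (⅓ + I*x/3) = 10/3 + I*x/3)
f = -8659/27786 (f = (-2325 + 10984)/((10/3 + (⅓)*(-143)*128) - 21688) = 8659/((10/3 - 18304/3) - 21688) = 8659/(-6098 - 21688) = 8659/(-27786) = 8659*(-1/27786) = -8659/27786 ≈ -0.31163)
D + f = -20072 - 8659/27786 = -557729251/27786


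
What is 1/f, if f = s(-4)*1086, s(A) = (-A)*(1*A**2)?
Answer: 1/69504 ≈ 1.4388e-5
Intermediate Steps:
s(A) = -A**3 (s(A) = (-A)*A**2 = -A**3)
f = 69504 (f = -1*(-4)**3*1086 = -1*(-64)*1086 = 64*1086 = 69504)
1/f = 1/69504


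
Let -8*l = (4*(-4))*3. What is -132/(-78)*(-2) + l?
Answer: 34/13 ≈ 2.6154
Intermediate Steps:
l = 6 (l = -4*(-4)*3/8 = -(-2)*3 = -⅛*(-48) = 6)
-132/(-78)*(-2) + l = -132/(-78)*(-2) + 6 = -132*(-1/78)*(-2) + 6 = (22/13)*(-2) + 6 = -44/13 + 6 = 34/13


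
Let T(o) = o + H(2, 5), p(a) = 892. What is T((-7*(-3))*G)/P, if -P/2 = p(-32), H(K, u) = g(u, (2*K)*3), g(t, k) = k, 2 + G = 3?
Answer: -33/1784 ≈ -0.018498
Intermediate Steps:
G = 1 (G = -2 + 3 = 1)
H(K, u) = 6*K (H(K, u) = (2*K)*3 = 6*K)
P = -1784 (P = -2*892 = -1784)
T(o) = 12 + o (T(o) = o + 6*2 = o + 12 = 12 + o)
T((-7*(-3))*G)/P = (12 - 7*(-3)*1)/(-1784) = (12 + 21*1)*(-1/1784) = (12 + 21)*(-1/1784) = 33*(-1/1784) = -33/1784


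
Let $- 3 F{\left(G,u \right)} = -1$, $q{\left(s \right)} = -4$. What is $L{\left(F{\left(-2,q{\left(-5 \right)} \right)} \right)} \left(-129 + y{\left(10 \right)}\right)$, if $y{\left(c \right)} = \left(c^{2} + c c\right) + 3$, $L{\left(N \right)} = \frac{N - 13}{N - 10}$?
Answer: $\frac{2812}{29} \approx 96.966$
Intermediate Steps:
$F{\left(G,u \right)} = \frac{1}{3}$ ($F{\left(G,u \right)} = \left(- \frac{1}{3}\right) \left(-1\right) = \frac{1}{3}$)
$L{\left(N \right)} = \frac{-13 + N}{-10 + N}$
$y{\left(c \right)} = 3 + 2 c^{2}$ ($y{\left(c \right)} = \left(c^{2} + c^{2}\right) + 3 = 2 c^{2} + 3 = 3 + 2 c^{2}$)
$L{\left(F{\left(-2,q{\left(-5 \right)} \right)} \right)} \left(-129 + y{\left(10 \right)}\right) = \frac{-13 + \frac{1}{3}}{-10 + \frac{1}{3}} \left(-129 + \left(3 + 2 \cdot 10^{2}\right)\right) = \frac{1}{- \frac{29}{3}} \left(- \frac{38}{3}\right) \left(-129 + \left(3 + 2 \cdot 100\right)\right) = \left(- \frac{3}{29}\right) \left(- \frac{38}{3}\right) \left(-129 + \left(3 + 200\right)\right) = \frac{38 \left(-129 + 203\right)}{29} = \frac{38}{29} \cdot 74 = \frac{2812}{29}$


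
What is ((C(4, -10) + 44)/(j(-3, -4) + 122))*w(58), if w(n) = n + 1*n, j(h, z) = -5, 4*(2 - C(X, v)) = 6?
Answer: 5162/117 ≈ 44.120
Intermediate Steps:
C(X, v) = 1/2 (C(X, v) = 2 - 1/4*6 = 2 - 3/2 = 1/2)
w(n) = 2*n (w(n) = n + n = 2*n)
((C(4, -10) + 44)/(j(-3, -4) + 122))*w(58) = ((1/2 + 44)/(-5 + 122))*(2*58) = ((89/2)/117)*116 = ((89/2)*(1/117))*116 = (89/234)*116 = 5162/117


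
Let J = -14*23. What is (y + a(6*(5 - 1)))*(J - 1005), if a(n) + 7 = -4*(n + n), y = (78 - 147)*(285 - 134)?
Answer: 14090086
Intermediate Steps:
y = -10419 (y = -69*151 = -10419)
a(n) = -7 - 8*n (a(n) = -7 - 4*(n + n) = -7 - 8*n)
J = -322
(y + a(6*(5 - 1)))*(J - 1005) = (-10419 + (-7 - 48*(5 - 1)))*(-322 - 1005) = (-10419 + (-7 - 48*4))*(-1327) = (-10419 + (-7 - 8*24))*(-1327) = (-10419 + (-7 - 192))*(-1327) = (-10419 - 199)*(-1327) = -10618*(-1327) = 14090086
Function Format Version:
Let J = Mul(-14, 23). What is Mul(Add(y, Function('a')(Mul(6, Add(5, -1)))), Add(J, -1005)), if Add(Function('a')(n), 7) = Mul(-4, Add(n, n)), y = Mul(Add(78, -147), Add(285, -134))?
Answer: 14090086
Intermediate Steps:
y = -10419 (y = Mul(-69, 151) = -10419)
Function('a')(n) = Add(-7, Mul(-8, n)) (Function('a')(n) = Add(-7, Mul(-4, Add(n, n))) = Add(-7, Mul(-4, Mul(2, n))) = Add(-7, Mul(-8, n)))
J = -322
Mul(Add(y, Function('a')(Mul(6, Add(5, -1)))), Add(J, -1005)) = Mul(Add(-10419, Add(-7, Mul(-8, Mul(6, Add(5, -1))))), Add(-322, -1005)) = Mul(Add(-10419, Add(-7, Mul(-8, Mul(6, 4)))), -1327) = Mul(Add(-10419, Add(-7, Mul(-8, 24))), -1327) = Mul(Add(-10419, Add(-7, -192)), -1327) = Mul(Add(-10419, -199), -1327) = Mul(-10618, -1327) = 14090086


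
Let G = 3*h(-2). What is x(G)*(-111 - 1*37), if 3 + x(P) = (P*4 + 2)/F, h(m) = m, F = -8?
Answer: 37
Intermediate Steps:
G = -6 (G = 3*(-2) = -6)
x(P) = -13/4 - P/2 (x(P) = -3 + (P*4 + 2)/(-8) = -3 + (4*P + 2)*(-1/8) = -3 + (2 + 4*P)*(-1/8) = -3 + (-1/4 - P/2) = -13/4 - P/2)
x(G)*(-111 - 1*37) = (-13/4 - 1/2*(-6))*(-111 - 1*37) = (-13/4 + 3)*(-111 - 37) = -1/4*(-148) = 37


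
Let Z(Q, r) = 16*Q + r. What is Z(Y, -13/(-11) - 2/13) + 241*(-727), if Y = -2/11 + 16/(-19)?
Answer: -476079138/2717 ≈ -1.7522e+5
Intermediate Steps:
Y = -214/209 (Y = -2*1/11 + 16*(-1/19) = -2/11 - 16/19 = -214/209 ≈ -1.0239)
Z(Q, r) = r + 16*Q
Z(Y, -13/(-11) - 2/13) + 241*(-727) = ((-13/(-11) - 2/13) + 16*(-214/209)) + 241*(-727) = ((-13*(-1/11) - 2*1/13) - 3424/209) - 175207 = ((13/11 - 2/13) - 3424/209) - 175207 = (147/143 - 3424/209) - 175207 = -41719/2717 - 175207 = -476079138/2717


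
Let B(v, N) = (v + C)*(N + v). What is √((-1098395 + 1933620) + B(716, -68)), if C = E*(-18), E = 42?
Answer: √809305 ≈ 899.61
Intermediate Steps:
C = -756 (C = 42*(-18) = -756)
B(v, N) = (-756 + v)*(N + v) (B(v, N) = (v - 756)*(N + v) = (-756 + v)*(N + v))
√((-1098395 + 1933620) + B(716, -68)) = √((-1098395 + 1933620) + (716² - 756*(-68) - 756*716 - 68*716)) = √(835225 + (512656 + 51408 - 541296 - 48688)) = √(835225 - 25920) = √809305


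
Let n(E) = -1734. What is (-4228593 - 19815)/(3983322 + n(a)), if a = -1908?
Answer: -354034/331799 ≈ -1.0670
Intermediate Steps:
(-4228593 - 19815)/(3983322 + n(a)) = (-4228593 - 19815)/(3983322 - 1734) = -4248408/3981588 = -4248408*1/3981588 = -354034/331799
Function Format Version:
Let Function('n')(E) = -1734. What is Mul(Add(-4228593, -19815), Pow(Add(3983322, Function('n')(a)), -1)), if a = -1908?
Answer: Rational(-354034, 331799) ≈ -1.0670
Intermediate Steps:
Mul(Add(-4228593, -19815), Pow(Add(3983322, Function('n')(a)), -1)) = Mul(Add(-4228593, -19815), Pow(Add(3983322, -1734), -1)) = Mul(-4248408, Pow(3981588, -1)) = Mul(-4248408, Rational(1, 3981588)) = Rational(-354034, 331799)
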